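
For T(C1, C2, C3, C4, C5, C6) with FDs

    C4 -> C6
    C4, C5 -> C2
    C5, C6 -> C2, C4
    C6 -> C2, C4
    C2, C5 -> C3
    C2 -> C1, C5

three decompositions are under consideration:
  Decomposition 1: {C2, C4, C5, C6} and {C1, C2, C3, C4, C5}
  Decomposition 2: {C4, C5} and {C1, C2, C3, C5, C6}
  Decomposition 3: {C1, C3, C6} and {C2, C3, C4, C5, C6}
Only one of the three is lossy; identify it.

Decomposition 2

Decomposition 1: common = {C2, C4, C5}, closure = {C1, C2, C3, C4, C5, C6} → lossless.
Decomposition 2: common = {C5}, closure = {C5} → lossy.
Decomposition 3: common = {C3, C6}, closure = {C1, C2, C3, C4, C5, C6} → lossless.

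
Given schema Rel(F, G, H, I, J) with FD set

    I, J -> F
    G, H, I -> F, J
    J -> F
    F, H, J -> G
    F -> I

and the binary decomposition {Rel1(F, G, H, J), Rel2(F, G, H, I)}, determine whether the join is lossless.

Yes

Common attributes: Rel1 ∩ Rel2 = {F, G, H}.
Closure of {F, G, H}: F → I applies, adding I; G, H, I → F, J applies, adding J. So (F, G, H)⁺ = {F, G, H, I, J}.
This closure contains every attribute of Rel1, so Rel1 ∩ Rel2 → Rel1. The join is lossless.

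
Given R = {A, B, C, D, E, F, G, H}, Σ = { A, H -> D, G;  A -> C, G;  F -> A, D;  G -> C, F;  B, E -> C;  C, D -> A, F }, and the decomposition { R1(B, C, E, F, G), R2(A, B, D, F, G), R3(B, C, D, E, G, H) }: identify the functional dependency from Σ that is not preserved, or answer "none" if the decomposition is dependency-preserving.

A, H → D, G: restricted closure across fragments reaches D, G.
A → C, G: restricted closure across fragments reaches C, G.
F → A, D lies within R2.
G → C, F lies within R1.
B, E → C lies within R1.
C, D → A, F: restricted closure across fragments reaches A, F.
Every dependency is enforceable on the fragments, so the decomposition is dependency-preserving.

none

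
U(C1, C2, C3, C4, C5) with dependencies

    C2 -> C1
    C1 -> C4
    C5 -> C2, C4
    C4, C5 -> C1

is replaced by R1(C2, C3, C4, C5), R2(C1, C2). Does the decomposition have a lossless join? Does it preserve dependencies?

Lossless test: (C2)⁺ = {C1, C2, C4}, which contains all of one fragment — lossless.
Dependency preservation: the restricted closure of {C1} across the fragments never reaches {C4}, so C1 → C4 cannot be enforced without a join — not preserved.

lossless but not dependency-preserving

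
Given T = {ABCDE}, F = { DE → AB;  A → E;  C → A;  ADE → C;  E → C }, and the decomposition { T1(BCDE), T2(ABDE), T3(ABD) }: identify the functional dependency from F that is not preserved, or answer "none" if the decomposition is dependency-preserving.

none

DE → AB lies within T2.
A → E lies within T2.
C → A: restricted closure across fragments reaches A.
ADE → C: restricted closure across fragments reaches C.
E → C lies within T1.
Every dependency is enforceable on the fragments, so the decomposition is dependency-preserving.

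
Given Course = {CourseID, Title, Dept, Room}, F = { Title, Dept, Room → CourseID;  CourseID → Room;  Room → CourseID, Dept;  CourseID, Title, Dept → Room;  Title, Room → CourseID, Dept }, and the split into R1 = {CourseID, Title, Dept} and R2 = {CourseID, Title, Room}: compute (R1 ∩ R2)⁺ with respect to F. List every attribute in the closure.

CourseID, Title, Dept, Room

R1 ∩ R2 = {CourseID, Title}.
CourseID → Room applies, adding Room
Room → CourseID, Dept applies, adding Dept
Closure: {CourseID, Title, Dept, Room}.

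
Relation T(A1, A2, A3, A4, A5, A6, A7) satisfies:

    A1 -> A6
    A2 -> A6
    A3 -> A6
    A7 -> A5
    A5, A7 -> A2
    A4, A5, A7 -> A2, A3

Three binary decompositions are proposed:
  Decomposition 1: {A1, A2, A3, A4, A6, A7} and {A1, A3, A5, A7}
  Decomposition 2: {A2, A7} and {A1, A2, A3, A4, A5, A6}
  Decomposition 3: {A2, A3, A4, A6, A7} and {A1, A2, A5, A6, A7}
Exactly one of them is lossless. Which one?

Decomposition 1

Decomposition 1: common = {A1, A3, A7}, closure = {A1, A2, A3, A5, A6, A7} → lossless.
Decomposition 2: common = {A2}, closure = {A2, A6} → lossy.
Decomposition 3: common = {A2, A6, A7}, closure = {A2, A5, A6, A7} → lossy.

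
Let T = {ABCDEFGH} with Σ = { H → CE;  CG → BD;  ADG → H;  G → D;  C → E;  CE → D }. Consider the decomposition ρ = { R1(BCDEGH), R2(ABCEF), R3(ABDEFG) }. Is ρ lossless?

Chase test. Columns are ABCDEFGH; row i has aⱼ where attribute j ∈ Ri, else bᵢⱼ.
Initial tableau (one row per fragment):
  row 1: b11 a2 a3 a4 a5 b16 a7 a8
  row 2: a1 a2 a3 b24 a5 a6 b27 b28
  row 3: a1 a2 b33 a4 a5 a6 a7 b38
Rows 1 and 2 agree on CE; apply CE→D and equate their D entries.
No row becomes fully distinguished — the join is lossy.

No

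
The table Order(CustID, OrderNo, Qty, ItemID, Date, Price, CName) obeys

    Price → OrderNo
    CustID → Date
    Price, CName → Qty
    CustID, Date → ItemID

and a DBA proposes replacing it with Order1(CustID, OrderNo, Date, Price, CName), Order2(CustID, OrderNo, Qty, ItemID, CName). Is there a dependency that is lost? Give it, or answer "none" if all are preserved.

Price, CName → Qty

Check Price, CName → Qty: no single fragment contains all of {Qty, Price, CName}, and the restricted closure of {Price, CName} across the fragments never reaches {Qty}.
Price → OrderNo is preserved.
CustID → Date is preserved.
CustID, Date → ItemID is preserved.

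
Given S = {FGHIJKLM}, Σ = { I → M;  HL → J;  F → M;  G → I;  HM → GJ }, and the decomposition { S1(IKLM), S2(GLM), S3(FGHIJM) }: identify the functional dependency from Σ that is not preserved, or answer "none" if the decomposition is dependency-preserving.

HL → J

Check HL → J: no single fragment contains all of {HJL}, and the restricted closure of {HL} across the fragments never reaches {J}.
I → M is preserved.
F → M is preserved.
G → I is preserved.
HM → GJ is preserved.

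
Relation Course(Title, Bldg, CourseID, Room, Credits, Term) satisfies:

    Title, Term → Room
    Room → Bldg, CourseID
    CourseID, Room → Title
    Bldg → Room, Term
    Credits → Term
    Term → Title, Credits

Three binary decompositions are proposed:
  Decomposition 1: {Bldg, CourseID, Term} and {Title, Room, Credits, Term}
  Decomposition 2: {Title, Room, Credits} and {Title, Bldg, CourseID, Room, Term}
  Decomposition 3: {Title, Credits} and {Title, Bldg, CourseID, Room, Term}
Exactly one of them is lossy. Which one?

Decomposition 1: common = {Term}, closure = {Title, Bldg, CourseID, Room, Credits, Term} → lossless.
Decomposition 2: common = {Title, Room}, closure = {Title, Bldg, CourseID, Room, Credits, Term} → lossless.
Decomposition 3: common = {Title}, closure = {Title} → lossy.

Decomposition 3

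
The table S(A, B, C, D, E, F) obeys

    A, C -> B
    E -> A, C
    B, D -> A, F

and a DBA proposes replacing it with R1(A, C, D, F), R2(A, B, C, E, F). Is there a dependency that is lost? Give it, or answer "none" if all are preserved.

B, D -> A, F

Check B, D → A, F: no single fragment contains all of {A, B, D, F}, and the restricted closure of {B, D} across the fragments never reaches {A, F}.
A, C → B is preserved.
E → A, C is preserved.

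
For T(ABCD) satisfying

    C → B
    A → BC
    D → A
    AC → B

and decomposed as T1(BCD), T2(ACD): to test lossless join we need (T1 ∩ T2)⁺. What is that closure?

T1 ∩ T2 = {CD}.
C → B applies, adding B
D → A applies, adding A
Closure: {ABCD}.

ABCD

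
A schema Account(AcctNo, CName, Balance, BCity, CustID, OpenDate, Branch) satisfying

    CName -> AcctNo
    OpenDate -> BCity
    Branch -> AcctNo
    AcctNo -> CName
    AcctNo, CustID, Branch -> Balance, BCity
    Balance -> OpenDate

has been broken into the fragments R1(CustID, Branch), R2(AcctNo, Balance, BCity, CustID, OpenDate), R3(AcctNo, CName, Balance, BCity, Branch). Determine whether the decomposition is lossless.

No

Chase test. Columns are AcctNo, CName, Balance, BCity, CustID, OpenDate, Branch; row i has aⱼ where attribute j ∈ Ri, else bᵢⱼ.
Initial tableau (one row per fragment):
  row 1: b11 b12 b13 b14 a5 b16 a7
  row 2: a1 b22 a3 a4 a5 a6 b27
  row 3: a1 a2 a3 a4 b35 b36 a7
Rows 1 and 3 agree on Branch; apply Branch→AcctNo and equate their AcctNo entries.
Rows 1 and 2 agree on AcctNo; apply AcctNo→CName and equate their CName entries.
Rows 1 and 3 agree on AcctNo; apply AcctNo→CName and equate their CName entries.
Rows 2 and 3 agree on Balance; apply Balance→OpenDate and equate their OpenDate entries.
No row becomes fully distinguished — the join is lossy.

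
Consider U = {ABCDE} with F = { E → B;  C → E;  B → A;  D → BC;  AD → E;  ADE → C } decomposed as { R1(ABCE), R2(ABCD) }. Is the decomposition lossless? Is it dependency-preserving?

Lossless test: (ABC)⁺ = {ABCE}, which contains all of one fragment — lossless.
Dependency preservation: AD → E; ADE → C are not contained in any single fragment, but the restricted closure of each left-hand side across the fragments still reaches the right-hand side; the remaining FDs each lie inside some fragment. All dependencies are preserved.

lossless and dependency-preserving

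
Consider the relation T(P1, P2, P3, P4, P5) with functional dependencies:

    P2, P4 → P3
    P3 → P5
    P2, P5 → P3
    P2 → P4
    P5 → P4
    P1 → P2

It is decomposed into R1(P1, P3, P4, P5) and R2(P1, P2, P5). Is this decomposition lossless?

Common attributes: R1 ∩ R2 = {P1, P5}.
Closure of {P1, P5}: P5 → P4 applies, adding P4; P1 → P2 applies, adding P2; P2, P4 → P3 applies, adding P3. So (P1, P5)⁺ = {P1, P2, P3, P4, P5}.
This closure contains every attribute of R1, so R1 ∩ R2 → R1. The join is lossless.

Yes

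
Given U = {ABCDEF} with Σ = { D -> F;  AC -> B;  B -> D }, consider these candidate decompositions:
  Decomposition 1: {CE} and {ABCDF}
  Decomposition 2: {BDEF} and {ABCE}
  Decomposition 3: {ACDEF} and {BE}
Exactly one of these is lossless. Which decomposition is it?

Decomposition 1: common = {C}, closure = {C} → lossy.
Decomposition 2: common = {BE}, closure = {BDEF} → lossless.
Decomposition 3: common = {E}, closure = {E} → lossy.

Decomposition 2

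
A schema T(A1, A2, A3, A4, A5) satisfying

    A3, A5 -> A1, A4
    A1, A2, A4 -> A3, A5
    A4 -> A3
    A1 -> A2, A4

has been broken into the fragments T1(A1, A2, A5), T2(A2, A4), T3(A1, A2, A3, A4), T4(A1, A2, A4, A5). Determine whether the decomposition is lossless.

Yes

Chase test. Columns are A1, A2, A3, A4, A5; row i has aⱼ where attribute j ∈ Ti, else bᵢⱼ.
Initial tableau (one row per fragment):
  row 1: a1 a2 b13 b14 a5
  row 2: b21 a2 b23 a4 b25
  row 3: a1 a2 a3 a4 b35
  row 4: a1 a2 b43 a4 a5
Rows 3 and 4 agree on A1, A2, A4; apply A1, A2, A4→A3, A5 and equate their A3, A5 entries.
Rows 2 and 3 agree on A4; apply A4→A3 and equate their A3 entries.
Rows 1 and 3 agree on A1; apply A1→A2, A4 and equate their A2, A4 entries.
Rows 1 and 3 agree on A1, A2, A4; apply A1, A2, A4→A3, A5 and equate their A3, A5 entries.
Row 1 is now all distinguished symbols — the join is lossless.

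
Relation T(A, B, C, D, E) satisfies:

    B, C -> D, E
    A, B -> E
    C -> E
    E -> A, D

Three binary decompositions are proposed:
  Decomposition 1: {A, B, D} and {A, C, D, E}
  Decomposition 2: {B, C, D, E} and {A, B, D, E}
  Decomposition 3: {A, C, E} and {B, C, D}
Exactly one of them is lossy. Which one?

Decomposition 1

Decomposition 1: common = {A, D}, closure = {A, D} → lossy.
Decomposition 2: common = {B, D, E}, closure = {A, B, D, E} → lossless.
Decomposition 3: common = {C}, closure = {A, C, D, E} → lossless.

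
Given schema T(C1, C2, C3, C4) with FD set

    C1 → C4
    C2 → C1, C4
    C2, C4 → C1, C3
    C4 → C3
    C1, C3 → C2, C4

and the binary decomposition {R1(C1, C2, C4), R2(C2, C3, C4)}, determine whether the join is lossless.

Yes

Common attributes: R1 ∩ R2 = {C2, C4}.
Closure of {C2, C4}: C2 → C1, C4 applies, adding C1; C2, C4 → C1, C3 applies, adding C3. So (C2, C4)⁺ = {C1, C2, C3, C4}.
This closure contains every attribute of R1, so R1 ∩ R2 → R1. The join is lossless.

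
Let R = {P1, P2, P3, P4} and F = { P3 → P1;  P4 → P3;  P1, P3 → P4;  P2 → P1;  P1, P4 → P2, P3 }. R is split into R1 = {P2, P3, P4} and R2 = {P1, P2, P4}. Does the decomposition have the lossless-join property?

Yes

Common attributes: R1 ∩ R2 = {P2, P4}.
Closure of {P2, P4}: P4 → P3 applies, adding P3; P2 → P1 applies, adding P1. So (P2, P4)⁺ = {P1, P2, P3, P4}.
This closure contains every attribute of R1, so R1 ∩ R2 → R1. The join is lossless.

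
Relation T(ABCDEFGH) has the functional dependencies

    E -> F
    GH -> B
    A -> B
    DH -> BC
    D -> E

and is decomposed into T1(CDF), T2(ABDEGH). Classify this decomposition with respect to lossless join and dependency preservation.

Lossless test: (D)⁺ = {DEF}, which is a superkey of neither fragment — lossy.
Dependency preservation: the restricted closure of {E} across the fragments never reaches {F}, so E → F cannot be enforced without a join — not preserved.

lossy and not dependency-preserving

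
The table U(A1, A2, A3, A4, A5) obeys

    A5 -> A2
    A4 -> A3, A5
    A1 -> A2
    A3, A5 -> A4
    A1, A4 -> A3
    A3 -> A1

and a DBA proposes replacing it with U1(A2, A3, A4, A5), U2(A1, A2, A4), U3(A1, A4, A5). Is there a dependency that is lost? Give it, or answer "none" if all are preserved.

Check A3 → A1: no single fragment contains all of {A1, A3}, and the restricted closure of {A3} across the fragments never reaches {A1}.
A5 → A2 is preserved.
A4 → A3, A5 is preserved.
A1 → A2 is preserved.
A3, A5 → A4 is preserved.
A1, A4 → A3 is preserved.

A3 -> A1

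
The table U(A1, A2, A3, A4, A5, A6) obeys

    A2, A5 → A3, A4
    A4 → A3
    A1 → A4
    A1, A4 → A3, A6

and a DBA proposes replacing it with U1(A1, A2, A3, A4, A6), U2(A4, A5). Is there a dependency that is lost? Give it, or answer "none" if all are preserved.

A2, A5 → A3, A4

Check A2, A5 → A3, A4: no single fragment contains all of {A2, A3, A4, A5}, and the restricted closure of {A2, A5} across the fragments never reaches {A3, A4}.
A4 → A3 is preserved.
A1 → A4 is preserved.
A1, A4 → A3, A6 is preserved.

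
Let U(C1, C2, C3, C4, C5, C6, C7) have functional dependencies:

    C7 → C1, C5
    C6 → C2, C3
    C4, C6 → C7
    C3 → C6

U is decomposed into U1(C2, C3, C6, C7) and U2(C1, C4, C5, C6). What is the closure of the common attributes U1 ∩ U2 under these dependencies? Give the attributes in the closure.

U1 ∩ U2 = {C6}.
C6 → C2, C3 applies, adding C2, C3
Closure: {C2, C3, C6}.

C2, C3, C6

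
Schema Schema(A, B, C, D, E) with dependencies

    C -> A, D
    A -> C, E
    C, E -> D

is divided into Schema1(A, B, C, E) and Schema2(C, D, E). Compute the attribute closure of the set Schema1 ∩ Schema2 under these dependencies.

A, C, D, E

Schema1 ∩ Schema2 = {C, E}.
C → A, D applies, adding A, D
Closure: {A, C, D, E}.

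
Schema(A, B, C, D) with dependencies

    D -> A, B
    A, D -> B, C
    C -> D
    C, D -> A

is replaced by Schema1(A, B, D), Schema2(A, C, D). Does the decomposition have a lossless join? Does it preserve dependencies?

Lossless test: (A, D)⁺ = {A, B, C, D}, which contains all of one fragment — lossless.
Dependency preservation: A, D → B, C is not contained in any single fragment, but the restricted closure of its left-hand side across the fragments still reaches the right-hand side; the remaining FDs each lie inside some fragment. All dependencies are preserved.

lossless and dependency-preserving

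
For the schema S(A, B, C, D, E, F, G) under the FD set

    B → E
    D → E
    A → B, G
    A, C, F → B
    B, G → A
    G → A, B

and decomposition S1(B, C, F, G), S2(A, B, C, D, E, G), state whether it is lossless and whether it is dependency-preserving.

lossy but dependency-preserving

Lossless test: (B, C, G)⁺ = {A, B, C, E, G}, which is a superkey of neither fragment — lossy.
Dependency preservation: A, C, F → B is not contained in any single fragment, but the restricted closure of its left-hand side across the fragments still reaches the right-hand side; the remaining FDs each lie inside some fragment. All dependencies are preserved.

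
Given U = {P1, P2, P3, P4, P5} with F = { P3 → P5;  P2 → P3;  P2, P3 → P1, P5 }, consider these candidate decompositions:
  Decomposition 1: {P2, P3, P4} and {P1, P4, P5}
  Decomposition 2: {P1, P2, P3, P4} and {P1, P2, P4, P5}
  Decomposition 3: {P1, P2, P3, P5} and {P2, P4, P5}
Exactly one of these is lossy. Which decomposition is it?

Decomposition 1: common = {P4}, closure = {P4} → lossy.
Decomposition 2: common = {P1, P2, P4}, closure = {P1, P2, P3, P4, P5} → lossless.
Decomposition 3: common = {P2, P5}, closure = {P1, P2, P3, P5} → lossless.

Decomposition 1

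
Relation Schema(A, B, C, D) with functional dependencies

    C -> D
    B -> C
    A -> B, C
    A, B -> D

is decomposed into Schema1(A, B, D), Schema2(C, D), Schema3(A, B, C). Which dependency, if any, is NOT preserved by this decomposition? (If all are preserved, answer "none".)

none

C → D lies within Schema2.
B → C lies within Schema3.
A → B, C lies within Schema3.
A, B → D lies within Schema1.
Every dependency is enforceable on the fragments, so the decomposition is dependency-preserving.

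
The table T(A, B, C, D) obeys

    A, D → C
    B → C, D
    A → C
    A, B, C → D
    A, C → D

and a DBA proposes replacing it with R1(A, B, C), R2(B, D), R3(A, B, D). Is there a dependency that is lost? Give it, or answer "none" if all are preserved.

none

A, D → C: restricted closure across fragments reaches C.
B → C, D: restricted closure across fragments reaches C, D.
A → C lies within R1.
A, B, C → D: restricted closure across fragments reaches D.
A, C → D: restricted closure across fragments reaches D.
Every dependency is enforceable on the fragments, so the decomposition is dependency-preserving.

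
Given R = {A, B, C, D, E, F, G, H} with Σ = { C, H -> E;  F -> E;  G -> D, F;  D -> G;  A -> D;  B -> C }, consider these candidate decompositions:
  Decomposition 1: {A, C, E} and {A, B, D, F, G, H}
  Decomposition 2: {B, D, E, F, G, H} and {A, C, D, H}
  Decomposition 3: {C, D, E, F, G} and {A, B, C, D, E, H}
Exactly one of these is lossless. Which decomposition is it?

Decomposition 3

Decomposition 1: common = {A}, closure = {A, D, E, F, G} → lossy.
Decomposition 2: common = {D, H}, closure = {D, E, F, G, H} → lossy.
Decomposition 3: common = {C, D, E}, closure = {C, D, E, F, G} → lossless.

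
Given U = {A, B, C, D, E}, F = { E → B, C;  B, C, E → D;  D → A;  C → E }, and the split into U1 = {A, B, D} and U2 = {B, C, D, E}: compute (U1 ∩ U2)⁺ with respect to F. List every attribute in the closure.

U1 ∩ U2 = {B, D}.
D → A applies, adding A
Closure: {A, B, D}.

A, B, D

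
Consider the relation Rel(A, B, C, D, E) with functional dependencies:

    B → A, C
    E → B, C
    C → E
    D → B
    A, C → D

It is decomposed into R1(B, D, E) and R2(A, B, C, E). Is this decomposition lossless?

Common attributes: R1 ∩ R2 = {B, E}.
Closure of {B, E}: B → A, C applies, adding A, C; A, C → D applies, adding D. So (B, E)⁺ = {A, B, C, D, E}.
This closure contains every attribute of R1, so R1 ∩ R2 → R1. The join is lossless.

Yes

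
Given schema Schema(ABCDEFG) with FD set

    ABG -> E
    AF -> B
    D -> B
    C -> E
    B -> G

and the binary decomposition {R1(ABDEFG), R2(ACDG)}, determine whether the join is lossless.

Common attributes: R1 ∩ R2 = {ADG}.
Closure of {ADG}: D → B applies, adding B; ABG → E applies, adding E. So (ADG)⁺ = {ABDEG}.
The closure contains neither all of R1 = {ABDEFG} nor all of R2 = {ACDG}, so the common attributes are not a superkey of either fragment. The join is lossy.

No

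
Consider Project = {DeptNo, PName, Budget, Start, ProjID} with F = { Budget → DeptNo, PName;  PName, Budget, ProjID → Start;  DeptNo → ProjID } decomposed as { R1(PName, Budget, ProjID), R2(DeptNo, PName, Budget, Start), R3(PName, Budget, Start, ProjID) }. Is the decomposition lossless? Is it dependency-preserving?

lossless but not dependency-preserving

Lossless test (chase): Rows 1 and 2 agree on Budget; apply Budget→DeptNo, PName and equate their DeptNo, PName entries. Rows 1 and 3 agree on Budget; apply Budget→DeptNo, PName and equate their DeptNo, PName entries. Rows 1 and 3 agree on PName, Budget, ProjID; apply PName, Budget, ProjID→Start and equate their Start entries. Rows 1 and 2 agree on DeptNo; apply DeptNo→ProjID and equate their ProjID entries. Row 1 is now all distinguished symbols — the join is lossless.
Dependency preservation: the restricted closure of {DeptNo} across the fragments never reaches {ProjID}, so DeptNo → ProjID cannot be enforced without a join — not preserved.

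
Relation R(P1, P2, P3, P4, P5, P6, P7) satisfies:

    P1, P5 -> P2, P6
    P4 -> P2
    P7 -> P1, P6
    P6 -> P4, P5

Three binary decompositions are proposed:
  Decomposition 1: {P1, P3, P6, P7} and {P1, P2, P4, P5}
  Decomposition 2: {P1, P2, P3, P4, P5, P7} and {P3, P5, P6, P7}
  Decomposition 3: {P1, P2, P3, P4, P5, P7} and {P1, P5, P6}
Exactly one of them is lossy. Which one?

Decomposition 1

Decomposition 1: common = {P1}, closure = {P1} → lossy.
Decomposition 2: common = {P3, P5, P7}, closure = {P1, P2, P3, P4, P5, P6, P7} → lossless.
Decomposition 3: common = {P1, P5}, closure = {P1, P2, P4, P5, P6} → lossless.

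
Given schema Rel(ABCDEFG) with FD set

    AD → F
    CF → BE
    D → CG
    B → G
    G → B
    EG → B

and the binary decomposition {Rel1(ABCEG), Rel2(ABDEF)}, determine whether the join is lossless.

No

Common attributes: Rel1 ∩ Rel2 = {ABE}.
Closure of {ABE}: B → G applies, adding G. So (ABE)⁺ = {ABEG}.
The closure contains neither all of Rel1 = {ABCEG} nor all of Rel2 = {ABDEF}, so the common attributes are not a superkey of either fragment. The join is lossy.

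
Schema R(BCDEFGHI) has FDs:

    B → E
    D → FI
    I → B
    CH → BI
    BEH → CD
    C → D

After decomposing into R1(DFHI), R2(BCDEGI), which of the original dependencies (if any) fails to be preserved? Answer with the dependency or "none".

BEH → CD

Check BEH → CD: no single fragment contains all of {BCDEH}, and the restricted closure of {BEH} across the fragments never reaches {CD}.
B → E is preserved.
D → FI is preserved.
I → B is preserved.
CH → BI is preserved.
C → D is preserved.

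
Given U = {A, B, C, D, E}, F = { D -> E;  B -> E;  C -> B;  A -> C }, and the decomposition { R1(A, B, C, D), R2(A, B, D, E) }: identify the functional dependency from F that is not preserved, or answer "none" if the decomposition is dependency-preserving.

D → E lies within R2.
B → E lies within R2.
C → B lies within R1.
A → C lies within R1.
Every dependency is enforceable on the fragments, so the decomposition is dependency-preserving.

none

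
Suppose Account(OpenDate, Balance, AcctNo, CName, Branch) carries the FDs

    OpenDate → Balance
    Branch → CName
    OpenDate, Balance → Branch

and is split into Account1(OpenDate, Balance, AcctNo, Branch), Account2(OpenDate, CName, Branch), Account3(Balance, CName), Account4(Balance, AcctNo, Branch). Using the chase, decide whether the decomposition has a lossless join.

Yes

Chase test. Columns are OpenDate, Balance, AcctNo, CName, Branch; row i has aⱼ where attribute j ∈ Accounti, else bᵢⱼ.
Initial tableau (one row per fragment):
  row 1: a1 a2 a3 b14 a5
  row 2: a1 b22 b23 a4 a5
  row 3: b31 a2 b33 a4 b35
  row 4: b41 a2 a3 b44 a5
Rows 1 and 2 agree on OpenDate; apply OpenDate→Balance and equate their Balance entries.
Rows 1 and 2 agree on Branch; apply Branch→CName and equate their CName entries.
Rows 1 and 4 agree on Branch; apply Branch→CName and equate their CName entries.
Row 1 is now all distinguished symbols — the join is lossless.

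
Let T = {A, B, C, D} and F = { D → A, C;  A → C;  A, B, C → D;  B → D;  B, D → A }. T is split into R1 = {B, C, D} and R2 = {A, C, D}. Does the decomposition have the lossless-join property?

Common attributes: R1 ∩ R2 = {C, D}.
Closure of {C, D}: D → A, C applies, adding A. So (C, D)⁺ = {A, C, D}.
This closure contains every attribute of R2, so R1 ∩ R2 → R2. The join is lossless.

Yes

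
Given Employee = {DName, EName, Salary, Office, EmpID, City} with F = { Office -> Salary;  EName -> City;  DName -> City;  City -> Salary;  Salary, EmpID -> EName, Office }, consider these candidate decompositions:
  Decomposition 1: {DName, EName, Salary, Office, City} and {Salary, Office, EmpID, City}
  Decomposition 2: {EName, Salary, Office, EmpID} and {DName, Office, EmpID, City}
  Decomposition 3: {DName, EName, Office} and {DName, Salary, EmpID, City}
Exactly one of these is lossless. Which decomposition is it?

Decomposition 1: common = {Salary, Office, City}, closure = {Salary, Office, City} → lossy.
Decomposition 2: common = {Office, EmpID}, closure = {EName, Salary, Office, EmpID, City} → lossless.
Decomposition 3: common = {DName}, closure = {DName, Salary, City} → lossy.

Decomposition 2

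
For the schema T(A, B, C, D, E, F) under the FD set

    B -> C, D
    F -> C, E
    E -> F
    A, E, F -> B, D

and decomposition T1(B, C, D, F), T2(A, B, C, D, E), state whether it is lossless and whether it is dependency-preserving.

lossy and not dependency-preserving

Lossless test: (B, C, D)⁺ = {B, C, D}, which is a superkey of neither fragment — lossy.
Dependency preservation: the restricted closure of {F} across the fragments never reaches {C, E}, so F → C, E cannot be enforced without a join — not preserved.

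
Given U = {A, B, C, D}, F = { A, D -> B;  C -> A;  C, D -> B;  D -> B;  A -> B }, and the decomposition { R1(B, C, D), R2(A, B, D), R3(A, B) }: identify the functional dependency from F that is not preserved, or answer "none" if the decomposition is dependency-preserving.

C -> A

Check C → A: no single fragment contains all of {A, C}, and the restricted closure of {C} across the fragments never reaches {A}.
A, D → B is preserved.
C, D → B is preserved.
D → B is preserved.
A → B is preserved.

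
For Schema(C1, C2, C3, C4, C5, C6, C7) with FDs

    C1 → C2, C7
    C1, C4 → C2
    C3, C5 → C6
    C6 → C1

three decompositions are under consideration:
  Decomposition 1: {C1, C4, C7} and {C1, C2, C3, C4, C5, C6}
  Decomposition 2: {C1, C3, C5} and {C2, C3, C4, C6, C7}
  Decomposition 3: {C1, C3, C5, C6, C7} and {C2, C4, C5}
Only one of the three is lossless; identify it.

Decomposition 1: common = {C1, C4}, closure = {C1, C2, C4, C7} → lossless.
Decomposition 2: common = {C3}, closure = {C3} → lossy.
Decomposition 3: common = {C5}, closure = {C5} → lossy.

Decomposition 1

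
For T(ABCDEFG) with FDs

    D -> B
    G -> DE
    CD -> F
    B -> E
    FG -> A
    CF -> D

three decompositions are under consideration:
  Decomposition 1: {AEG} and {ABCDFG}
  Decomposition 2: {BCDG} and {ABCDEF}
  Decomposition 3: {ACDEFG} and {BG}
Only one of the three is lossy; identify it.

Decomposition 1: common = {AG}, closure = {ABDEG} → lossless.
Decomposition 2: common = {BCD}, closure = {BCDEF} → lossy.
Decomposition 3: common = {G}, closure = {BDEG} → lossless.

Decomposition 2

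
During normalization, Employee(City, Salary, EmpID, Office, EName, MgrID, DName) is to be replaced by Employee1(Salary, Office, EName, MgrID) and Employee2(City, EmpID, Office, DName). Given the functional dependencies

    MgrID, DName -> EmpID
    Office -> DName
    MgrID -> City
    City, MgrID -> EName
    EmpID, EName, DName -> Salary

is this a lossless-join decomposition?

Common attributes: Employee1 ∩ Employee2 = {Office}.
Closure of {Office}: Office → DName applies, adding DName. So (Office)⁺ = {Office, DName}.
The closure contains neither all of Employee1 = {Salary, Office, EName, MgrID} nor all of Employee2 = {City, EmpID, Office, DName}, so the common attributes are not a superkey of either fragment. The join is lossy.

No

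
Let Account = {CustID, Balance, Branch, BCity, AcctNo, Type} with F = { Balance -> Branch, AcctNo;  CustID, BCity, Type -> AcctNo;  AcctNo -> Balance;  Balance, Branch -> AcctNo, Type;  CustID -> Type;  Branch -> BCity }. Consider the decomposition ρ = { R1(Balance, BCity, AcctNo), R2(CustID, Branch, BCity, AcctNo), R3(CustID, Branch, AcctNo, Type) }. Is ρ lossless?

Yes

Chase test. Columns are CustID, Balance, Branch, BCity, AcctNo, Type; row i has aⱼ where attribute j ∈ Ri, else bᵢⱼ.
Initial tableau (one row per fragment):
  row 1: b11 a2 b13 a4 a5 b16
  row 2: a1 b22 a3 a4 a5 b26
  row 3: a1 b32 a3 b34 a5 a6
Rows 1 and 2 agree on AcctNo; apply AcctNo→Balance and equate their Balance entries.
Rows 1 and 3 agree on AcctNo; apply AcctNo→Balance and equate their Balance entries.
Rows 2 and 3 agree on Balance, Branch; apply Balance, Branch→AcctNo, Type and equate their AcctNo, Type entries.
Rows 2 and 3 agree on Branch; apply Branch→BCity and equate their BCity entries.
Rows 1 and 2 agree on Balance; apply Balance→Branch, AcctNo and equate their Branch, AcctNo entries.
Rows 1 and 2 agree on Balance, Branch; apply Balance, Branch→AcctNo, Type and equate their AcctNo, Type entries.
Row 2 is now all distinguished symbols — the join is lossless.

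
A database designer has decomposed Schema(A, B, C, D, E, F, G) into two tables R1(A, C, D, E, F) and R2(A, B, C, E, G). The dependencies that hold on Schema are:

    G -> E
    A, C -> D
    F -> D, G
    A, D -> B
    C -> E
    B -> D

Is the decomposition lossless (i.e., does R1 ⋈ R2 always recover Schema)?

No

Common attributes: R1 ∩ R2 = {A, C, E}.
Closure of {A, C, E}: A, C → D applies, adding D; A, D → B applies, adding B. So (A, C, E)⁺ = {A, B, C, D, E}.
The closure contains neither all of R1 = {A, C, D, E, F} nor all of R2 = {A, B, C, E, G}, so the common attributes are not a superkey of either fragment. The join is lossy.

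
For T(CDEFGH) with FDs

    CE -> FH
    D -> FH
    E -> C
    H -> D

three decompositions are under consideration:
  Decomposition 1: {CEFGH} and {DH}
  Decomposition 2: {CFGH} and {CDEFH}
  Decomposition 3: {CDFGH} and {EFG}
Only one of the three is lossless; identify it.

Decomposition 1: common = {H}, closure = {DFH} → lossless.
Decomposition 2: common = {CFH}, closure = {CDFH} → lossy.
Decomposition 3: common = {FG}, closure = {FG} → lossy.

Decomposition 1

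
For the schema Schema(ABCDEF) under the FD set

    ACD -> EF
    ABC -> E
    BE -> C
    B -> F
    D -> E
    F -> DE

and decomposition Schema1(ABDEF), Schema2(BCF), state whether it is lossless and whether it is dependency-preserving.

lossless but not dependency-preserving

Lossless test: (BF)⁺ = {BCDEF}, which contains all of one fragment — lossless.
Dependency preservation: the restricted closure of {ACD} across the fragments never reaches {EF}, so ACD → EF cannot be enforced without a join — not preserved.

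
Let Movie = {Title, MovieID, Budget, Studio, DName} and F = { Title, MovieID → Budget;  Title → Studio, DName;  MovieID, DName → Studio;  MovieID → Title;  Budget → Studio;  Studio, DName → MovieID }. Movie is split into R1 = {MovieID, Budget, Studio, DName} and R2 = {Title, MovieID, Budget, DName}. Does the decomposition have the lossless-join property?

Yes

Common attributes: R1 ∩ R2 = {MovieID, Budget, DName}.
Closure of {MovieID, Budget, DName}: MovieID, DName → Studio applies, adding Studio; MovieID → Title applies, adding Title. So (MovieID, Budget, DName)⁺ = {Title, MovieID, Budget, Studio, DName}.
This closure contains every attribute of R1, so R1 ∩ R2 → R1. The join is lossless.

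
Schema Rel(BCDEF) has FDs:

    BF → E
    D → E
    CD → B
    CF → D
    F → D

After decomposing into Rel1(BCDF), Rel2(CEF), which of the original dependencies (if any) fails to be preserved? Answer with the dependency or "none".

D → E

Check D → E: no single fragment contains all of {DE}, and the restricted closure of {D} across the fragments never reaches {E}.
BF → E is preserved.
CD → B is preserved.
CF → D is preserved.
F → D is preserved.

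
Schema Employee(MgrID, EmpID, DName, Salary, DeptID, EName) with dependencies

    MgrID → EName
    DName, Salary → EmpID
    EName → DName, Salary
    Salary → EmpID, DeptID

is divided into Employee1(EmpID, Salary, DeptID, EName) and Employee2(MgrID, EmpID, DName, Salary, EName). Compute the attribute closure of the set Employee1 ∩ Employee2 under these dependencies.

Employee1 ∩ Employee2 = {EmpID, Salary, EName}.
EName → DName, Salary applies, adding DName
Salary → EmpID, DeptID applies, adding DeptID
Closure: {EmpID, DName, Salary, DeptID, EName}.

EmpID, DName, Salary, DeptID, EName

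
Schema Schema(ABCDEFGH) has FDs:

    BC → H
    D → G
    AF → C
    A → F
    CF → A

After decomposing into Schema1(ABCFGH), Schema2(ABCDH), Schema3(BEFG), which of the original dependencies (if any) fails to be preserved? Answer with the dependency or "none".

Check D → G: no single fragment contains all of {DG}, and the restricted closure of {D} across the fragments never reaches {G}.
BC → H is preserved.
AF → C is preserved.
A → F is preserved.
CF → A is preserved.

D → G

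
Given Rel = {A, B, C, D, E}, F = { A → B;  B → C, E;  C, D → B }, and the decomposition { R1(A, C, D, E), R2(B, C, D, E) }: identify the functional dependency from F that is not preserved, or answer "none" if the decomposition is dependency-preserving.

A → B

Check A → B: no single fragment contains all of {A, B}, and the restricted closure of {A} across the fragments never reaches {B}.
B → C, E is preserved.
C, D → B is preserved.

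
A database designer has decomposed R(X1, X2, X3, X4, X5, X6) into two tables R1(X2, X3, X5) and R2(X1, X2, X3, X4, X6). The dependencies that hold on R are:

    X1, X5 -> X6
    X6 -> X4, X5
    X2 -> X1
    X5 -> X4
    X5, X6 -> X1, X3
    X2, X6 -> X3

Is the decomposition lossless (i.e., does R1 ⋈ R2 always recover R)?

No

Common attributes: R1 ∩ R2 = {X2, X3}.
Closure of {X2, X3}: X2 → X1 applies, adding X1. So (X2, X3)⁺ = {X1, X2, X3}.
The closure contains neither all of R1 = {X2, X3, X5} nor all of R2 = {X1, X2, X3, X4, X6}, so the common attributes are not a superkey of either fragment. The join is lossy.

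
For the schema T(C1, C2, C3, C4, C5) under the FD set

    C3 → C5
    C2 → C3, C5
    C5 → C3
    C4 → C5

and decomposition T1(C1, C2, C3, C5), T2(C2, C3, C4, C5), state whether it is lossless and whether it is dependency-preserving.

Lossless test: (C2, C3, C5)⁺ = {C2, C3, C5}, which is a superkey of neither fragment — lossy.
Dependency preservation: every FD's attributes lie within a single fragment, so each can be enforced locally — preserved.

lossy but dependency-preserving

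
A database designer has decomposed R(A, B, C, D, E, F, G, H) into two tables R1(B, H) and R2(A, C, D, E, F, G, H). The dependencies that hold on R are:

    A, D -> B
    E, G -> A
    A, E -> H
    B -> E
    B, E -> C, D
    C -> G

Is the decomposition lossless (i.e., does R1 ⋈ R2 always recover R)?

No

Common attributes: R1 ∩ R2 = {H}.
No dependency enlarges {H}, so (H)⁺ = {H}.
The closure contains neither all of R1 = {B, H} nor all of R2 = {A, C, D, E, F, G, H}, so the common attributes are not a superkey of either fragment. The join is lossy.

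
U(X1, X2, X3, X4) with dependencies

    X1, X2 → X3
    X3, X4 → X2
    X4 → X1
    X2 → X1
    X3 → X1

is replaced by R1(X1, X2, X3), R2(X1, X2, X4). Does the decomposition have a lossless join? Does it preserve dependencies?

Lossless test: (X1, X2)⁺ = {X1, X2, X3}, which contains all of one fragment — lossless.
Dependency preservation: the restricted closure of {X3, X4} across the fragments never reaches {X2}, so X3, X4 → X2 cannot be enforced without a join — not preserved.

lossless but not dependency-preserving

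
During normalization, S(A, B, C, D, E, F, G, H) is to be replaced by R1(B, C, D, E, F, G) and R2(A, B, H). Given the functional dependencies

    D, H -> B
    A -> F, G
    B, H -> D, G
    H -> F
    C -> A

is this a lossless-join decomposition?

Common attributes: R1 ∩ R2 = {B}.
No dependency enlarges {B}, so (B)⁺ = {B}.
The closure contains neither all of R1 = {B, C, D, E, F, G} nor all of R2 = {A, B, H}, so the common attributes are not a superkey of either fragment. The join is lossy.

No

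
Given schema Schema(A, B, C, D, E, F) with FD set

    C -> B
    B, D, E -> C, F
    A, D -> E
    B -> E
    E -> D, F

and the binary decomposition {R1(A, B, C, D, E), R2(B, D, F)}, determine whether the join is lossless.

Common attributes: R1 ∩ R2 = {B, D}.
Closure of {B, D}: B → E applies, adding E; E → D, F applies, adding F; B, D, E → C, F applies, adding C. So (B, D)⁺ = {B, C, D, E, F}.
This closure contains every attribute of R2, so R1 ∩ R2 → R2. The join is lossless.

Yes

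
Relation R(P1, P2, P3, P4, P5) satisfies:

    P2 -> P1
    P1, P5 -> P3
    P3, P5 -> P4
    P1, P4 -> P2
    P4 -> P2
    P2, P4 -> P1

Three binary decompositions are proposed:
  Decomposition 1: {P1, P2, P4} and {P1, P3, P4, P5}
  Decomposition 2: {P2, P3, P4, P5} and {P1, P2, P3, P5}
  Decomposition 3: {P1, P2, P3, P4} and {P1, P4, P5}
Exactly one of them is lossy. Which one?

Decomposition 3

Decomposition 1: common = {P1, P4}, closure = {P1, P2, P4} → lossless.
Decomposition 2: common = {P2, P3, P5}, closure = {P1, P2, P3, P4, P5} → lossless.
Decomposition 3: common = {P1, P4}, closure = {P1, P2, P4} → lossy.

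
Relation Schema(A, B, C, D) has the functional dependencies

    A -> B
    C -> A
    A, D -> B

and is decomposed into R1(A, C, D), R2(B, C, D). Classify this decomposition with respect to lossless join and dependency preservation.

Lossless test: (C, D)⁺ = {A, B, C, D}, which contains all of one fragment — lossless.
Dependency preservation: the restricted closure of {A} across the fragments never reaches {B}, so A → B cannot be enforced without a join — not preserved.

lossless but not dependency-preserving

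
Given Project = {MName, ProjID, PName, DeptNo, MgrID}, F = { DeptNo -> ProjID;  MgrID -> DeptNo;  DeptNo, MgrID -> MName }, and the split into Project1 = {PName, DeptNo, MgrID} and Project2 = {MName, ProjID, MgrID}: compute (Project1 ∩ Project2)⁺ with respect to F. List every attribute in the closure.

MName, ProjID, DeptNo, MgrID

Project1 ∩ Project2 = {MgrID}.
MgrID → DeptNo applies, adding DeptNo
DeptNo, MgrID → MName applies, adding MName
DeptNo → ProjID applies, adding ProjID
Closure: {MName, ProjID, DeptNo, MgrID}.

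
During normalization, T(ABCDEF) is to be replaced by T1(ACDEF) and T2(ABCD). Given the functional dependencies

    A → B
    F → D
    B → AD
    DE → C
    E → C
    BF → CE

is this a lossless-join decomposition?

Yes

Common attributes: T1 ∩ T2 = {ACD}.
Closure of {ACD}: A → B applies, adding B. So (ACD)⁺ = {ABCD}.
This closure contains every attribute of T2, so T1 ∩ T2 → T2. The join is lossless.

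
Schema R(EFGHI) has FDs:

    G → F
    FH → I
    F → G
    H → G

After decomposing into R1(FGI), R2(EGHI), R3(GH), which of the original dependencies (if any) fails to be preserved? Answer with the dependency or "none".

G → F lies within R1.
FH → I: restricted closure across fragments reaches I.
F → G lies within R1.
H → G lies within R2.
Every dependency is enforceable on the fragments, so the decomposition is dependency-preserving.

none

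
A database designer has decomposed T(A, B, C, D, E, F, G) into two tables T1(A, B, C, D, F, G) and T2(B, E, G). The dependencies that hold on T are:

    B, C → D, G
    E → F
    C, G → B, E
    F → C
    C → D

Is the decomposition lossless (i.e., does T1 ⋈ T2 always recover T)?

Common attributes: T1 ∩ T2 = {B, G}.
No dependency enlarges {B, G}, so (B, G)⁺ = {B, G}.
The closure contains neither all of T1 = {A, B, C, D, F, G} nor all of T2 = {B, E, G}, so the common attributes are not a superkey of either fragment. The join is lossy.

No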